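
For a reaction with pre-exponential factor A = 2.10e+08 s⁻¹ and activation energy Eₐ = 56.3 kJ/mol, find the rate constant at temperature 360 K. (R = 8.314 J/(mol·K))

1.42e+00 s⁻¹

Step 1: Use the Arrhenius equation: k = A × exp(-Eₐ/RT)
Step 2: Convert Eₐ to J/mol: 56.3 kJ/mol = 56300 J/mol
Step 3: Calculate the exponent: -Eₐ/(RT) = -56300/(8.314 × 360) = -18.81031
Step 4: k = 2.10e+08 × exp(-18.81031)
Step 5: k = 2.10e+08 × 6.77308e-09 = 1.4223e+00 s⁻¹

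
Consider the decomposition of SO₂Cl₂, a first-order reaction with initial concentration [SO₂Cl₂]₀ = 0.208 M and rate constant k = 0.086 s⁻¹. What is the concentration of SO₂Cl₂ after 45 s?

0.004339 M

Step 1: For a first-order reaction: [SO₂Cl₂] = [SO₂Cl₂]₀ × e^(-kt)
Step 2: [SO₂Cl₂] = 0.208 × e^(-0.086 × 45)
Step 3: [SO₂Cl₂] = 0.208 × e^(-3.87)
Step 4: [SO₂Cl₂] = 0.208 × 0.0208584 = 0.004339 M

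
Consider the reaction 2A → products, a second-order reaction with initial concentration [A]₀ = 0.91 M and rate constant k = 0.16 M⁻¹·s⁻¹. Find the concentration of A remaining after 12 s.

0.3312 M

Step 1: For a second-order reaction: 1/[A] = 1/[A]₀ + kt
Step 2: 1/[A] = 1/0.91 + 0.16 × 12
Step 3: 1/[A] = 1.099 + 1.92 = 3.019
Step 4: [A] = 1/3.019 = 0.3312 M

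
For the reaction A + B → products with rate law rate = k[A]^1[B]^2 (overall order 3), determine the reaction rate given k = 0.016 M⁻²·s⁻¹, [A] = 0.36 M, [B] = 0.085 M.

4.162e-05 M/s

Step 1: The rate law is rate = k[A]^1[B]^2, overall order = 1+2 = 3
Step 2: Substitute values: rate = 0.016 × (0.36)^1 × (0.085)^2
Step 3: rate = 0.016 × 0.36 × 0.007225 = 4.1616e-05 M/s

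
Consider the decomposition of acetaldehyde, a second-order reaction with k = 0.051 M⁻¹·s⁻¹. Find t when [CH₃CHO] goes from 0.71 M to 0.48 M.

13.23 s

Step 1: For second-order: t = (1/[CH₃CHO] - 1/[CH₃CHO]₀)/k
Step 2: t = (1/0.48 - 1/0.71)/0.051
Step 3: t = (2.083 - 1.408)/0.051
Step 4: t = 0.6749/0.051 = 13.23 s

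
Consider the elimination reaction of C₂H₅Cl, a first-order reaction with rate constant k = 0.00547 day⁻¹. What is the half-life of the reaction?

126.7 day

Step 1: For a first-order reaction, t₁/₂ = ln(2)/k
Step 2: t₁/₂ = ln(2)/0.00547
Step 3: t₁/₂ = 0.6931/0.00547 = 126.7 day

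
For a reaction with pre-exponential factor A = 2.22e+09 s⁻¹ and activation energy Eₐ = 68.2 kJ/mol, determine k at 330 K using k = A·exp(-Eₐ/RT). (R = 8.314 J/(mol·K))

3.55e-02 s⁻¹

Step 1: Use the Arrhenius equation: k = A × exp(-Eₐ/RT)
Step 2: Convert Eₐ to J/mol: 68.2 kJ/mol = 68200 J/mol
Step 3: Calculate the exponent: -Eₐ/(RT) = -68200/(8.314 × 330) = -24.85767
Step 4: k = 2.22e+09 × exp(-24.85767)
Step 5: k = 2.22e+09 × 1.60122e-11 = 3.5547e-02 s⁻¹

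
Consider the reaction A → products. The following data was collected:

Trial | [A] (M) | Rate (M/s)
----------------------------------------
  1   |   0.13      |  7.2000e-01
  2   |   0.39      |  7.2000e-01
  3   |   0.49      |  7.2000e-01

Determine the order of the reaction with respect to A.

zeroth order (0)

Step 1: Compare trials - when concentration changes, rate stays constant.
Step 2: rate₂/rate₁ = 7.2000e-01/7.2000e-01 = 1
Step 3: [A]₂/[A]₁ = 0.39/0.13 = 3
Step 4: Since rate ratio ≈ (conc ratio)^0, the reaction is zeroth order.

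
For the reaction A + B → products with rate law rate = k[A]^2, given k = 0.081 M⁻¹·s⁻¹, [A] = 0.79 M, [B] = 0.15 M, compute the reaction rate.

0.05055 M/s

Step 1: The rate law is rate = k[A]^2
Step 2: Note that the rate does not depend on [B] (zero order in B).
Step 3: rate = 0.081 × (0.79)^2 = 0.0505521 M/s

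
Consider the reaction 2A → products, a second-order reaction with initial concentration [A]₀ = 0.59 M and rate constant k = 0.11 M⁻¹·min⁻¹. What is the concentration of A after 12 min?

0.3317 M

Step 1: For a second-order reaction: 1/[A] = 1/[A]₀ + kt
Step 2: 1/[A] = 1/0.59 + 0.11 × 12
Step 3: 1/[A] = 1.695 + 1.32 = 3.015
Step 4: [A] = 1/3.015 = 0.3317 M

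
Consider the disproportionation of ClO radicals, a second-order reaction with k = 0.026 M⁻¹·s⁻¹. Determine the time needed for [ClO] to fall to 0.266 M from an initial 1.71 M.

122.1 s

Step 1: For second-order: t = (1/[ClO] - 1/[ClO]₀)/k
Step 2: t = (1/0.266 - 1/1.71)/0.026
Step 3: t = (3.759 - 0.5848)/0.026
Step 4: t = 3.175/0.026 = 122.1 s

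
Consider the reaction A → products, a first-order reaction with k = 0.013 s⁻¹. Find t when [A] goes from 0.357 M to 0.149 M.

67.21 s

Step 1: For first-order: t = ln([A]₀/[A])/k
Step 2: t = ln(0.357/0.149)/0.013
Step 3: t = ln(2.396)/0.013
Step 4: t = 0.8738/0.013 = 67.21 s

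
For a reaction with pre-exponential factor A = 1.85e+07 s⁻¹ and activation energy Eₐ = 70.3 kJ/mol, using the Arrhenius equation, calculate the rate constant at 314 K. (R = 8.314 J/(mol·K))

3.73e-05 s⁻¹

Step 1: Use the Arrhenius equation: k = A × exp(-Eₐ/RT)
Step 2: Convert Eₐ to J/mol: 70.3 kJ/mol = 70300 J/mol
Step 3: Calculate the exponent: -Eₐ/(RT) = -70300/(8.314 × 314) = -26.92872
Step 4: k = 1.85e+07 × exp(-26.92872)
Step 5: k = 1.85e+07 × 2.01839e-12 = 3.7340e-05 s⁻¹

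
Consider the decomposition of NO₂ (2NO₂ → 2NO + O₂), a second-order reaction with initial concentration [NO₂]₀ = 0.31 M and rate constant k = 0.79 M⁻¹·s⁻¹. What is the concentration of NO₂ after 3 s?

0.1787 M

Step 1: For a second-order reaction: 1/[NO₂] = 1/[NO₂]₀ + kt
Step 2: 1/[NO₂] = 1/0.31 + 0.79 × 3
Step 3: 1/[NO₂] = 3.226 + 2.37 = 5.596
Step 4: [NO₂] = 1/5.596 = 0.1787 M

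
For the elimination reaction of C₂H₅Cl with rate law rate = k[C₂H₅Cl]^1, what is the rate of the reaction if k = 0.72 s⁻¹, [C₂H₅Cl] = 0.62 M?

0.4464 M/s

Step 1: Identify the rate law: rate = k[C₂H₅Cl]^1
Step 2: Substitute values: rate = 0.72 × (0.62)^1
Step 3: Calculate: rate = 0.72 × 0.62 = 0.4464 M/s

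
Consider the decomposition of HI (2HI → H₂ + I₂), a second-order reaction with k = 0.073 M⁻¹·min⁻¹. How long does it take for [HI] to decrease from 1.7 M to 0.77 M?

9.732 min

Step 1: For second-order: t = (1/[HI] - 1/[HI]₀)/k
Step 2: t = (1/0.77 - 1/1.7)/0.073
Step 3: t = (1.299 - 0.5882)/0.073
Step 4: t = 0.7105/0.073 = 9.732 min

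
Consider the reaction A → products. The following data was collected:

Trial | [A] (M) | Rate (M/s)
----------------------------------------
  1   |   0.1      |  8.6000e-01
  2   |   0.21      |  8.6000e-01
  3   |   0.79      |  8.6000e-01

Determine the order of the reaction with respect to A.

zeroth order (0)

Step 1: Compare trials - when concentration changes, rate stays constant.
Step 2: rate₂/rate₁ = 8.6000e-01/8.6000e-01 = 1
Step 3: [A]₂/[A]₁ = 0.21/0.1 = 2.1
Step 4: Since rate ratio ≈ (conc ratio)^0, the reaction is zeroth order.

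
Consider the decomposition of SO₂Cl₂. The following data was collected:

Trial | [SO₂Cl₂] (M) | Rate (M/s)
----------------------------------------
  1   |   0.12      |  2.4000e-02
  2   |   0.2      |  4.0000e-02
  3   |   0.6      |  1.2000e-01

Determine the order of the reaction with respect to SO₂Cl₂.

first order (1)

Step 1: Compare trials to find order n where rate₂/rate₁ = ([SO₂Cl₂]₂/[SO₂Cl₂]₁)^n
Step 2: rate₂/rate₁ = 4.0000e-02/2.4000e-02 = 1.667
Step 3: [SO₂Cl₂]₂/[SO₂Cl₂]₁ = 0.2/0.12 = 1.667
Step 4: n = ln(1.667)/ln(1.667) = 1.00 ≈ 1
Step 5: The reaction is first order in SO₂Cl₂.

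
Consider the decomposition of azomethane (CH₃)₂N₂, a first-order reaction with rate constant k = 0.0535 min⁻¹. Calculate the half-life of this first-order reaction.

12.96 min

Step 1: For a first-order reaction, t₁/₂ = ln(2)/k
Step 2: t₁/₂ = ln(2)/0.0535
Step 3: t₁/₂ = 0.6931/0.0535 = 12.96 min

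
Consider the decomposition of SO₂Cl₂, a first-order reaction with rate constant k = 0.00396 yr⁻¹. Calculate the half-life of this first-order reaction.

175 yr

Step 1: For a first-order reaction, t₁/₂ = ln(2)/k
Step 2: t₁/₂ = ln(2)/0.00396
Step 3: t₁/₂ = 0.6931/0.00396 = 175 yr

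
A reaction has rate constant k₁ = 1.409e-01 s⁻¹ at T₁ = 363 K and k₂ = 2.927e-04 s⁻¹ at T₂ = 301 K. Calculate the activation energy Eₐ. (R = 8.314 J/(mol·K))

90.5 kJ/mol

Step 1: Use the two-temperature Arrhenius form: ln(k₂/k₁) = -Eₐ/R × (1/T₂ - 1/T₁)
Step 2: ln(k₂/k₁) = ln(2.927e-04/1.409e-01) = ln(0.00207736) = -6.17666
Step 3: 1/T₂ - 1/T₁ = 1/301 - 1/363 = 5.674382e-04 K⁻¹
Step 4: Eₐ = -R × ln(k₂/k₁) / (1/T₂ - 1/T₁) = -8.314 × -6.17666 / 5.674382e-04
Step 5: Eₐ = 9.0499e+04 J/mol = 90.5 kJ/mol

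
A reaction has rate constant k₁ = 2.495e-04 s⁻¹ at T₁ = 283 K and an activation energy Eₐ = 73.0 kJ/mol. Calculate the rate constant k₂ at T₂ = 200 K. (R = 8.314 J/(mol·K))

6.385e-10 s⁻¹

Step 1: Use the two-temperature Arrhenius form: ln(k₂/k₁) = -Eₐ/R × (1/T₂ - 1/T₁)
Step 2: Convert Eₐ to J/mol: 73.0 kJ/mol = 73000 J/mol
Step 3: 1/T₂ - 1/T₁ = 1/200 - 1/283 = 1.466431e-03 K⁻¹
Step 4: ln(k₂/k₁) = -73000/8.314 × 1.466431e-03 = -12.87581
Step 5: k₂ = k₁ × exp(-12.87581) = 2.495e-04 × 2.55921e-06 = 6.385e-10 s⁻¹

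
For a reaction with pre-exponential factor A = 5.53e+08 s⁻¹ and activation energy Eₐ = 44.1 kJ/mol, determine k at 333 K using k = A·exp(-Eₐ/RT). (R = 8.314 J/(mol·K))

6.68e+01 s⁻¹

Step 1: Use the Arrhenius equation: k = A × exp(-Eₐ/RT)
Step 2: Convert Eₐ to J/mol: 44.1 kJ/mol = 44100 J/mol
Step 3: Calculate the exponent: -Eₐ/(RT) = -44100/(8.314 × 333) = -15.92885
Step 4: k = 5.53e+08 × exp(-15.92885)
Step 5: k = 5.53e+08 × 1.20834e-07 = 6.6821e+01 s⁻¹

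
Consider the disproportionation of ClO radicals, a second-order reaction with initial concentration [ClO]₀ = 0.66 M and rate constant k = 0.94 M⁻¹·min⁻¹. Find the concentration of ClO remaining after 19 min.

0.05161 M

Step 1: For a second-order reaction: 1/[ClO] = 1/[ClO]₀ + kt
Step 2: 1/[ClO] = 1/0.66 + 0.94 × 19
Step 3: 1/[ClO] = 1.515 + 17.86 = 19.38
Step 4: [ClO] = 1/19.38 = 0.05161 M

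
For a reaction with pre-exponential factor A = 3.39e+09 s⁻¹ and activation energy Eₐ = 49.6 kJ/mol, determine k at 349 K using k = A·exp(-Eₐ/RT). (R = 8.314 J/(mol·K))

1.28e+02 s⁻¹

Step 1: Use the Arrhenius equation: k = A × exp(-Eₐ/RT)
Step 2: Convert Eₐ to J/mol: 49.6 kJ/mol = 49600 J/mol
Step 3: Calculate the exponent: -Eₐ/(RT) = -49600/(8.314 × 349) = -17.09410
Step 4: k = 3.39e+09 × exp(-17.09410)
Step 5: k = 3.39e+09 × 3.76814e-08 = 1.2774e+02 s⁻¹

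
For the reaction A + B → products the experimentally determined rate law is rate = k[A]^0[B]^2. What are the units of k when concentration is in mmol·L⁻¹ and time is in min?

(mmol·L⁻¹)⁻¹·min⁻¹

Step 1: Overall order = 0 + 2 = 2.
Step 2: rate has units mmol·L⁻¹·min⁻¹; [A]^0[B]^2 has units (mmol·L⁻¹)^2.
Step 3: k = rate/([A]^0[B]^2), so units of k = (mmol·L⁻¹)^(1-2)·min⁻¹ = (mmol·L⁻¹)⁻¹·min⁻¹.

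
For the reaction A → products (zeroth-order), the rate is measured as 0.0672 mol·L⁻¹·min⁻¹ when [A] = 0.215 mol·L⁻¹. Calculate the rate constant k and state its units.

0.0672 mol·L⁻¹·min⁻¹

Step 1: For a zeroth-order reaction, rate = k (independent of concentration).
Step 2: k = rate = 0.0672 mol·L⁻¹·min⁻¹.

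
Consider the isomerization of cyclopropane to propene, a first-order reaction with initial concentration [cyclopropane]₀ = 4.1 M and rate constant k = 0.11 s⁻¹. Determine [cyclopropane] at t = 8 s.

1.701 M

Step 1: For a first-order reaction: [cyclopropane] = [cyclopropane]₀ × e^(-kt)
Step 2: [cyclopropane] = 4.1 × e^(-0.11 × 8)
Step 3: [cyclopropane] = 4.1 × e^(-0.88)
Step 4: [cyclopropane] = 4.1 × 0.414783 = 1.701 M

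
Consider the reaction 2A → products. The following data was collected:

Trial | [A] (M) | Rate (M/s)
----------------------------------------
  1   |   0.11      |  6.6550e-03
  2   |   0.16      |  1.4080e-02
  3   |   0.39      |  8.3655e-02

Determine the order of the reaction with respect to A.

second order (2)

Step 1: Compare trials to find order n where rate₂/rate₁ = ([A]₂/[A]₁)^n
Step 2: rate₂/rate₁ = 1.4080e-02/6.6550e-03 = 2.116
Step 3: [A]₂/[A]₁ = 0.16/0.11 = 1.455
Step 4: n = ln(2.116)/ln(1.455) = 2.00 ≈ 2
Step 5: The reaction is second order in A.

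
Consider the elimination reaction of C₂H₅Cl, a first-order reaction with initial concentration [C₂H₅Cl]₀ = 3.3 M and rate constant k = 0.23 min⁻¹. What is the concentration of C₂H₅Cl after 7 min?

0.6596 M

Step 1: For a first-order reaction: [C₂H₅Cl] = [C₂H₅Cl]₀ × e^(-kt)
Step 2: [C₂H₅Cl] = 3.3 × e^(-0.23 × 7)
Step 3: [C₂H₅Cl] = 3.3 × e^(-1.61)
Step 4: [C₂H₅Cl] = 3.3 × 0.199888 = 0.6596 M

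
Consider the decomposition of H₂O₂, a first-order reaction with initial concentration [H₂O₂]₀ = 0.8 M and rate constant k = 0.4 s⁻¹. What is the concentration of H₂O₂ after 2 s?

0.3595 M

Step 1: For a first-order reaction: [H₂O₂] = [H₂O₂]₀ × e^(-kt)
Step 2: [H₂O₂] = 0.8 × e^(-0.4 × 2)
Step 3: [H₂O₂] = 0.8 × e^(-0.8)
Step 4: [H₂O₂] = 0.8 × 0.449329 = 0.3595 M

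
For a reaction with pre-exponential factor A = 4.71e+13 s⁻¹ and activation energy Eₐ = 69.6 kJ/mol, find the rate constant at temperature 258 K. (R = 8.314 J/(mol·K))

3.81e-01 s⁻¹

Step 1: Use the Arrhenius equation: k = A × exp(-Eₐ/RT)
Step 2: Convert Eₐ to J/mol: 69.6 kJ/mol = 69600 J/mol
Step 3: Calculate the exponent: -Eₐ/(RT) = -69600/(8.314 × 258) = -32.44737
Step 4: k = 4.71e+13 × exp(-32.44737)
Step 5: k = 4.71e+13 × 8.09629e-15 = 3.8134e-01 s⁻¹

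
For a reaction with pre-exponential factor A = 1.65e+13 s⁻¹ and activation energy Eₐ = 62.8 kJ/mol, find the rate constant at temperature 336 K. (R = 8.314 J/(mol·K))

2.85e+03 s⁻¹

Step 1: Use the Arrhenius equation: k = A × exp(-Eₐ/RT)
Step 2: Convert Eₐ to J/mol: 62.8 kJ/mol = 62800 J/mol
Step 3: Calculate the exponent: -Eₐ/(RT) = -62800/(8.314 × 336) = -22.48073
Step 4: k = 1.65e+13 × exp(-22.48073)
Step 5: k = 1.65e+13 × 1.72482e-10 = 2.8460e+03 s⁻¹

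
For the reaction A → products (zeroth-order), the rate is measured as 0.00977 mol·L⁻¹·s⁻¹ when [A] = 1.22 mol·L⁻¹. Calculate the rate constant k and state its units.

0.00977 mol·L⁻¹·s⁻¹

Step 1: For a zeroth-order reaction, rate = k (independent of concentration).
Step 2: k = rate = 0.00977 mol·L⁻¹·s⁻¹.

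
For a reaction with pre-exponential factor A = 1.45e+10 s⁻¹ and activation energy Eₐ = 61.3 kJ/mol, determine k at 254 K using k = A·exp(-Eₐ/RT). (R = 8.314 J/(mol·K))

3.59e-03 s⁻¹

Step 1: Use the Arrhenius equation: k = A × exp(-Eₐ/RT)
Step 2: Convert Eₐ to J/mol: 61.3 kJ/mol = 61300 J/mol
Step 3: Calculate the exponent: -Eₐ/(RT) = -61300/(8.314 × 254) = -29.02797
Step 4: k = 1.45e+10 × exp(-29.02797)
Step 5: k = 1.45e+10 × 2.47351e-13 = 3.5866e-03 s⁻¹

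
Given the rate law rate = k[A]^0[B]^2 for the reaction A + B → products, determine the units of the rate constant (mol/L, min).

(mol/L)⁻¹·min⁻¹

Step 1: Overall order = 0 + 2 = 2.
Step 2: rate has units mol/L·min⁻¹; [A]^0[B]^2 has units (mol/L)^2.
Step 3: k = rate/([A]^0[B]^2), so units of k = (mol/L)^(1-2)·min⁻¹ = (mol/L)⁻¹·min⁻¹.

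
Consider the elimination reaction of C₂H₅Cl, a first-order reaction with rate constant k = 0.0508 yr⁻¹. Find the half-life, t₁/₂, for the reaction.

13.64 yr

Step 1: For a first-order reaction, t₁/₂ = ln(2)/k
Step 2: t₁/₂ = ln(2)/0.0508
Step 3: t₁/₂ = 0.6931/0.0508 = 13.64 yr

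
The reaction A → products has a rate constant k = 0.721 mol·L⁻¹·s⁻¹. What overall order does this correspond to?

zeroth order (0)

Step 1: The units of k for an nth-order reaction are (concentration)^(1-n)·(time)⁻¹.
Step 2: Here k has units mol·L⁻¹·s⁻¹, so the concentration exponent is 1.
Step 3: 1 - n = 1 ⇒ n = 0. The reaction is zeroth order.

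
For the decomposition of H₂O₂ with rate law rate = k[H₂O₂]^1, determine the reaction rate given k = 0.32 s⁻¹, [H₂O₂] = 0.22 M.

0.0704 M/s

Step 1: Identify the rate law: rate = k[H₂O₂]^1
Step 2: Substitute values: rate = 0.32 × (0.22)^1
Step 3: Calculate: rate = 0.32 × 0.22 = 0.0704 M/s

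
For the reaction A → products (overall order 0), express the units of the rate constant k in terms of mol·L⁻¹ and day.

mol·L⁻¹·day⁻¹

Step 1: For overall order n, rate = k × (concentration)^n.
Step 2: Rate has units mol·L⁻¹·day⁻¹; concentration term has units (mol·L⁻¹)^0.
Step 3: k = rate / (concentration)^n, so units of k = (mol·L⁻¹)^(1-0)·day⁻¹ = mol·L⁻¹·day⁻¹.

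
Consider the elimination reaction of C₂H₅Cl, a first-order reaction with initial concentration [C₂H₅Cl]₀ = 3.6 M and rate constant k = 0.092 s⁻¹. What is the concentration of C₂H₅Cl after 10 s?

1.435 M

Step 1: For a first-order reaction: [C₂H₅Cl] = [C₂H₅Cl]₀ × e^(-kt)
Step 2: [C₂H₅Cl] = 3.6 × e^(-0.092 × 10)
Step 3: [C₂H₅Cl] = 3.6 × e^(-0.92)
Step 4: [C₂H₅Cl] = 3.6 × 0.398519 = 1.435 M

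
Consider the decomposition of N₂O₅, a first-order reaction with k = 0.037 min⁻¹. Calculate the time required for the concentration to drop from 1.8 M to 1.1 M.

13.31 min

Step 1: For first-order: t = ln([N₂O₅]₀/[N₂O₅])/k
Step 2: t = ln(1.8/1.1)/0.037
Step 3: t = ln(1.636)/0.037
Step 4: t = 0.4925/0.037 = 13.31 min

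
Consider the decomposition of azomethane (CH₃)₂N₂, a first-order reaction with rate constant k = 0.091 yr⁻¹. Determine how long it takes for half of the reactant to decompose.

7.617 yr

Step 1: For a first-order reaction, t₁/₂ = ln(2)/k
Step 2: t₁/₂ = ln(2)/0.091
Step 3: t₁/₂ = 0.6931/0.091 = 7.617 yr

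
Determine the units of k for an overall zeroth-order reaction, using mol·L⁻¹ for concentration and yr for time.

mol·L⁻¹·yr⁻¹

Step 1: For overall order n, rate = k × (concentration)^n.
Step 2: Rate has units mol·L⁻¹·yr⁻¹; concentration term has units (mol·L⁻¹)^0.
Step 3: k = rate / (concentration)^n, so units of k = (mol·L⁻¹)^(1-0)·yr⁻¹ = mol·L⁻¹·yr⁻¹.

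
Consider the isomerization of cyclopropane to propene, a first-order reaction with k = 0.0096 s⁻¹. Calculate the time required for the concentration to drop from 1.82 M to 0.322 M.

180.4 s

Step 1: For first-order: t = ln([cyclopropane]₀/[cyclopropane])/k
Step 2: t = ln(1.82/0.322)/0.0096
Step 3: t = ln(5.652)/0.0096
Step 4: t = 1.732/0.0096 = 180.4 s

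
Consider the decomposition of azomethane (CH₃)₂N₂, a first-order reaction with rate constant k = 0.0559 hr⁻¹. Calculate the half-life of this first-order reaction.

12.4 hr

Step 1: For a first-order reaction, t₁/₂ = ln(2)/k
Step 2: t₁/₂ = ln(2)/0.0559
Step 3: t₁/₂ = 0.6931/0.0559 = 12.4 hr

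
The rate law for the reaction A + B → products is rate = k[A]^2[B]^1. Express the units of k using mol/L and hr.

(mol/L)⁻²·hr⁻¹

Step 1: Overall order = 2 + 1 = 3.
Step 2: rate has units mol/L·hr⁻¹; [A]^2[B]^1 has units (mol/L)^3.
Step 3: k = rate/([A]^2[B]^1), so units of k = (mol/L)^(1-3)·hr⁻¹ = (mol/L)⁻²·hr⁻¹.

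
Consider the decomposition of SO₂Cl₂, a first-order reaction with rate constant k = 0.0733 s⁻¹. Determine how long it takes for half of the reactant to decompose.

9.456 s

Step 1: For a first-order reaction, t₁/₂ = ln(2)/k
Step 2: t₁/₂ = ln(2)/0.0733
Step 3: t₁/₂ = 0.6931/0.0733 = 9.456 s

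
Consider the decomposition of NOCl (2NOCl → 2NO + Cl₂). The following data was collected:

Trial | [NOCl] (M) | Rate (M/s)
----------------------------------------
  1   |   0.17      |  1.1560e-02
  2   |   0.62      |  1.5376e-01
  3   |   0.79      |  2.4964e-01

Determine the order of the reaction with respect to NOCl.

second order (2)

Step 1: Compare trials to find order n where rate₂/rate₁ = ([NOCl]₂/[NOCl]₁)^n
Step 2: rate₂/rate₁ = 1.5376e-01/1.1560e-02 = 13.3
Step 3: [NOCl]₂/[NOCl]₁ = 0.62/0.17 = 3.647
Step 4: n = ln(13.3)/ln(3.647) = 2.00 ≈ 2
Step 5: The reaction is second order in NOCl.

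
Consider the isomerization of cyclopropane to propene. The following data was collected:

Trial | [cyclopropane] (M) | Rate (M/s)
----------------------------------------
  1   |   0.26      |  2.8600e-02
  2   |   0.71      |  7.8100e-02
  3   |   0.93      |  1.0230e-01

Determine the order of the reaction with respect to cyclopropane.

first order (1)

Step 1: Compare trials to find order n where rate₂/rate₁ = ([cyclopropane]₂/[cyclopropane]₁)^n
Step 2: rate₂/rate₁ = 7.8100e-02/2.8600e-02 = 2.731
Step 3: [cyclopropane]₂/[cyclopropane]₁ = 0.71/0.26 = 2.731
Step 4: n = ln(2.731)/ln(2.731) = 1.00 ≈ 1
Step 5: The reaction is first order in cyclopropane.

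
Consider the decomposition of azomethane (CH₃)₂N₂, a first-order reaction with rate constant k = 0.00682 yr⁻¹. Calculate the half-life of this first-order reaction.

101.6 yr

Step 1: For a first-order reaction, t₁/₂ = ln(2)/k
Step 2: t₁/₂ = ln(2)/0.00682
Step 3: t₁/₂ = 0.6931/0.00682 = 101.6 yr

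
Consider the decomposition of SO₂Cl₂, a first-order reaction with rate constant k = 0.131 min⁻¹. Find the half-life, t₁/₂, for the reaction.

5.291 min

Step 1: For a first-order reaction, t₁/₂ = ln(2)/k
Step 2: t₁/₂ = ln(2)/0.131
Step 3: t₁/₂ = 0.6931/0.131 = 5.291 min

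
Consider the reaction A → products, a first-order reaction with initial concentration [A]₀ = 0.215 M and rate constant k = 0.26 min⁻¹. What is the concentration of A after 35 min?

2.401e-05 M

Step 1: For a first-order reaction: [A] = [A]₀ × e^(-kt)
Step 2: [A] = 0.215 × e^(-0.26 × 35)
Step 3: [A] = 0.215 × e^(-9.1)
Step 4: [A] = 0.215 × 0.000111666 = 2.401e-05 M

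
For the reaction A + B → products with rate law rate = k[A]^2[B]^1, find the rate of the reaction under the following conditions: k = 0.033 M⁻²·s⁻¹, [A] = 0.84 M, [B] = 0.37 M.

0.008615 M/s

Step 1: The rate law is rate = k[A]^2[B]^1
Step 2: Substitute: rate = 0.033 × (0.84)^2 × (0.37)^1
Step 3: rate = 0.033 × 0.7056 × 0.37 = 0.00861538 M/s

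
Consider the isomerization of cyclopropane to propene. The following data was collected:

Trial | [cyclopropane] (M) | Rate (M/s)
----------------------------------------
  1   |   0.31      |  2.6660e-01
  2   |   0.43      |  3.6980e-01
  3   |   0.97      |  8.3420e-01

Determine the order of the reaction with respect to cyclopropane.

first order (1)

Step 1: Compare trials to find order n where rate₂/rate₁ = ([cyclopropane]₂/[cyclopropane]₁)^n
Step 2: rate₂/rate₁ = 3.6980e-01/2.6660e-01 = 1.387
Step 3: [cyclopropane]₂/[cyclopropane]₁ = 0.43/0.31 = 1.387
Step 4: n = ln(1.387)/ln(1.387) = 1.00 ≈ 1
Step 5: The reaction is first order in cyclopropane.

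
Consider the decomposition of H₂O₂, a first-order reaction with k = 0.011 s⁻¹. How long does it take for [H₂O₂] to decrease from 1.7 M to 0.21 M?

190.1 s

Step 1: For first-order: t = ln([H₂O₂]₀/[H₂O₂])/k
Step 2: t = ln(1.7/0.21)/0.011
Step 3: t = ln(8.095)/0.011
Step 4: t = 2.091/0.011 = 190.1 s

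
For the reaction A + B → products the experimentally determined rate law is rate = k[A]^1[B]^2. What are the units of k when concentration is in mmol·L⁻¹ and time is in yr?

(mmol·L⁻¹)⁻²·yr⁻¹

Step 1: Overall order = 1 + 2 = 3.
Step 2: rate has units mmol·L⁻¹·yr⁻¹; [A]^1[B]^2 has units (mmol·L⁻¹)^3.
Step 3: k = rate/([A]^1[B]^2), so units of k = (mmol·L⁻¹)^(1-3)·yr⁻¹ = (mmol·L⁻¹)⁻²·yr⁻¹.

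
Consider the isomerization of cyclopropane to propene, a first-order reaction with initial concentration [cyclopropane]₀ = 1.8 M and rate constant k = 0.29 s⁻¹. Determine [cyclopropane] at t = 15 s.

0.02323 M

Step 1: For a first-order reaction: [cyclopropane] = [cyclopropane]₀ × e^(-kt)
Step 2: [cyclopropane] = 1.8 × e^(-0.29 × 15)
Step 3: [cyclopropane] = 1.8 × e^(-4.35)
Step 4: [cyclopropane] = 1.8 × 0.0129068 = 0.02323 M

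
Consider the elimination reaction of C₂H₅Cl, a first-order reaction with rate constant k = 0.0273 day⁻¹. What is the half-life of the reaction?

25.39 day

Step 1: For a first-order reaction, t₁/₂ = ln(2)/k
Step 2: t₁/₂ = ln(2)/0.0273
Step 3: t₁/₂ = 0.6931/0.0273 = 25.39 day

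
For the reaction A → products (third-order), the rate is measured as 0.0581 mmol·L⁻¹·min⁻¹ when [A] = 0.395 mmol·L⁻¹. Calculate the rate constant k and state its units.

0.9427 (mmol·L⁻¹)⁻²·min⁻¹

Step 1: rate = k[A]^3, so k = rate / [A]^3.
Step 2: k = 0.0581 / (0.395)^3 = 0.0581 / 0.06163.
Step 3: k = 0.9427 (mmol·L⁻¹)⁻²·min⁻¹.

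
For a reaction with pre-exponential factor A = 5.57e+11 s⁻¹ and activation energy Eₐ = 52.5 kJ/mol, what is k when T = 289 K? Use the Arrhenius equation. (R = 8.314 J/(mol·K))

1.81e+02 s⁻¹

Step 1: Use the Arrhenius equation: k = A × exp(-Eₐ/RT)
Step 2: Convert Eₐ to J/mol: 52.5 kJ/mol = 52500 J/mol
Step 3: Calculate the exponent: -Eₐ/(RT) = -52500/(8.314 × 289) = -21.85000
Step 4: k = 5.57e+11 × exp(-21.85000)
Step 5: k = 5.57e+11 × 3.24090e-10 = 1.8052e+02 s⁻¹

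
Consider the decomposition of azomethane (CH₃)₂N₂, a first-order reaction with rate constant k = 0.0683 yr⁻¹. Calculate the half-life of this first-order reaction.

10.15 yr

Step 1: For a first-order reaction, t₁/₂ = ln(2)/k
Step 2: t₁/₂ = ln(2)/0.0683
Step 3: t₁/₂ = 0.6931/0.0683 = 10.15 yr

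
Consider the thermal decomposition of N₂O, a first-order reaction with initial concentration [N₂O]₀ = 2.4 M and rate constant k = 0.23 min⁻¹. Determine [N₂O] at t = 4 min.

0.9564 M

Step 1: For a first-order reaction: [N₂O] = [N₂O]₀ × e^(-kt)
Step 2: [N₂O] = 2.4 × e^(-0.23 × 4)
Step 3: [N₂O] = 2.4 × e^(-0.92)
Step 4: [N₂O] = 2.4 × 0.398519 = 0.9564 M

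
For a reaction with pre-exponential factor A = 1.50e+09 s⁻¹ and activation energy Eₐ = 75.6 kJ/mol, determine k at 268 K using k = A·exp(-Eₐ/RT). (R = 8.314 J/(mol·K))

2.76e-06 s⁻¹

Step 1: Use the Arrhenius equation: k = A × exp(-Eₐ/RT)
Step 2: Convert Eₐ to J/mol: 75.6 kJ/mol = 75600 J/mol
Step 3: Calculate the exponent: -Eₐ/(RT) = -75600/(8.314 × 268) = -33.92946
Step 4: k = 1.50e+09 × exp(-33.92946)
Step 5: k = 1.50e+09 × 1.83917e-15 = 2.7588e-06 s⁻¹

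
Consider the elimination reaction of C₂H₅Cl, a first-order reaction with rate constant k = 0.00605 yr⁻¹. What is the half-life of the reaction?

114.6 yr

Step 1: For a first-order reaction, t₁/₂ = ln(2)/k
Step 2: t₁/₂ = ln(2)/0.00605
Step 3: t₁/₂ = 0.6931/0.00605 = 114.6 yr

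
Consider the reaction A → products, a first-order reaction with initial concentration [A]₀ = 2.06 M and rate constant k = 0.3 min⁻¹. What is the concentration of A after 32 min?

0.0001395 M

Step 1: For a first-order reaction: [A] = [A]₀ × e^(-kt)
Step 2: [A] = 2.06 × e^(-0.3 × 32)
Step 3: [A] = 2.06 × e^(-9.6)
Step 4: [A] = 2.06 × 6.77287e-05 = 0.0001395 M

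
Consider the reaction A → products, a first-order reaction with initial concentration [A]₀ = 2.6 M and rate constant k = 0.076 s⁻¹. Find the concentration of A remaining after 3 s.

2.07 M

Step 1: For a first-order reaction: [A] = [A]₀ × e^(-kt)
Step 2: [A] = 2.6 × e^(-0.076 × 3)
Step 3: [A] = 2.6 × e^(-0.228)
Step 4: [A] = 2.6 × 0.796124 = 2.07 M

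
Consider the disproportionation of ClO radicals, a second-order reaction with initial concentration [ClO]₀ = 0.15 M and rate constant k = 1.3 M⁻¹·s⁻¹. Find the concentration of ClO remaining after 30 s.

0.0219 M

Step 1: For a second-order reaction: 1/[ClO] = 1/[ClO]₀ + kt
Step 2: 1/[ClO] = 1/0.15 + 1.3 × 30
Step 3: 1/[ClO] = 6.667 + 39 = 45.67
Step 4: [ClO] = 1/45.67 = 0.0219 M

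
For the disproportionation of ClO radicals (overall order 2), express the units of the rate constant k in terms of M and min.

M⁻¹·min⁻¹

Step 1: For overall order n, rate = k × (concentration)^n.
Step 2: Rate has units M·min⁻¹; concentration term has units M^2.
Step 3: k = rate / (concentration)^n, so units of k = M^(1-2)·min⁻¹ = M⁻¹·min⁻¹.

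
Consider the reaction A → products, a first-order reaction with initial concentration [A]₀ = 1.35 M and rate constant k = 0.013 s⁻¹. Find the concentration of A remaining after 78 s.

0.4897 M

Step 1: For a first-order reaction: [A] = [A]₀ × e^(-kt)
Step 2: [A] = 1.35 × e^(-0.013 × 78)
Step 3: [A] = 1.35 × e^(-1.014)
Step 4: [A] = 1.35 × 0.362765 = 0.4897 M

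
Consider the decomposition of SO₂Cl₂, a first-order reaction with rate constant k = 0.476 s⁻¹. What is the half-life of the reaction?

1.456 s

Step 1: For a first-order reaction, t₁/₂ = ln(2)/k
Step 2: t₁/₂ = ln(2)/0.476
Step 3: t₁/₂ = 0.6931/0.476 = 1.456 s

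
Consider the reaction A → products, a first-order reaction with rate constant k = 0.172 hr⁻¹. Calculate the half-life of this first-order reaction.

4.03 hr

Step 1: For a first-order reaction, t₁/₂ = ln(2)/k
Step 2: t₁/₂ = ln(2)/0.172
Step 3: t₁/₂ = 0.6931/0.172 = 4.03 hr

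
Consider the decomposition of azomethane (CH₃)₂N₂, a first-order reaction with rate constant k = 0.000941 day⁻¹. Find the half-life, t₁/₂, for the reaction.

736.6 day

Step 1: For a first-order reaction, t₁/₂ = ln(2)/k
Step 2: t₁/₂ = ln(2)/0.000941
Step 3: t₁/₂ = 0.6931/0.000941 = 736.6 day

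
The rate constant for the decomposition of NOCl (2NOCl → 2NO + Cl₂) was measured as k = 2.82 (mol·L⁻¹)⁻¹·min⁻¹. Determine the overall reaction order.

second order (2)

Step 1: The units of k for an nth-order reaction are (concentration)^(1-n)·(time)⁻¹.
Step 2: Here k has units (mol·L⁻¹)⁻¹·min⁻¹, so the concentration exponent is -1.
Step 3: 1 - n = -1 ⇒ n = 2. The reaction is second order.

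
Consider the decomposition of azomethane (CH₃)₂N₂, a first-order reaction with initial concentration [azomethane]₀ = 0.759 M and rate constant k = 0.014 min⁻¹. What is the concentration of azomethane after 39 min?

0.4397 M

Step 1: For a first-order reaction: [azomethane] = [azomethane]₀ × e^(-kt)
Step 2: [azomethane] = 0.759 × e^(-0.014 × 39)
Step 3: [azomethane] = 0.759 × e^(-0.546)
Step 4: [azomethane] = 0.759 × 0.579262 = 0.4397 M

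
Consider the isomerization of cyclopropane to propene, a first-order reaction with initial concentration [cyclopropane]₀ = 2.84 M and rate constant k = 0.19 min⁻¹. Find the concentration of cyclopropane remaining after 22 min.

0.04345 M

Step 1: For a first-order reaction: [cyclopropane] = [cyclopropane]₀ × e^(-kt)
Step 2: [cyclopropane] = 2.84 × e^(-0.19 × 22)
Step 3: [cyclopropane] = 2.84 × e^(-4.18)
Step 4: [cyclopropane] = 2.84 × 0.0152985 = 0.04345 M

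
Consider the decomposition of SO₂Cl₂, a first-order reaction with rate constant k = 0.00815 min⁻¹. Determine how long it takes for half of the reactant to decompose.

85.05 min

Step 1: For a first-order reaction, t₁/₂ = ln(2)/k
Step 2: t₁/₂ = ln(2)/0.00815
Step 3: t₁/₂ = 0.6931/0.00815 = 85.05 min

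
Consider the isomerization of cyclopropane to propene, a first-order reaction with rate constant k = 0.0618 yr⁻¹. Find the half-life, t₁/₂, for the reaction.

11.22 yr

Step 1: For a first-order reaction, t₁/₂ = ln(2)/k
Step 2: t₁/₂ = ln(2)/0.0618
Step 3: t₁/₂ = 0.6931/0.0618 = 11.22 yr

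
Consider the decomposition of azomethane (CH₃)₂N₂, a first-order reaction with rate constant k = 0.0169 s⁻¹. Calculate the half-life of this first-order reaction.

41.01 s

Step 1: For a first-order reaction, t₁/₂ = ln(2)/k
Step 2: t₁/₂ = ln(2)/0.0169
Step 3: t₁/₂ = 0.6931/0.0169 = 41.01 s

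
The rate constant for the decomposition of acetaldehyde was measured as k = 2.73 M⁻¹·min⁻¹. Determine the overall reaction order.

second order (2)

Step 1: The units of k for an nth-order reaction are (concentration)^(1-n)·(time)⁻¹.
Step 2: Here k has units M⁻¹·min⁻¹, so the concentration exponent is -1.
Step 3: 1 - n = -1 ⇒ n = 2. The reaction is second order.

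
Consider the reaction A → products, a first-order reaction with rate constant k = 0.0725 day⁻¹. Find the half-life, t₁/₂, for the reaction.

9.561 day

Step 1: For a first-order reaction, t₁/₂ = ln(2)/k
Step 2: t₁/₂ = ln(2)/0.0725
Step 3: t₁/₂ = 0.6931/0.0725 = 9.561 day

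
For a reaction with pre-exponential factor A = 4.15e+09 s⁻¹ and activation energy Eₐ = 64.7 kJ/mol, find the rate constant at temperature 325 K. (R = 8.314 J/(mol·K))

1.66e-01 s⁻¹

Step 1: Use the Arrhenius equation: k = A × exp(-Eₐ/RT)
Step 2: Convert Eₐ to J/mol: 64.7 kJ/mol = 64700 J/mol
Step 3: Calculate the exponent: -Eₐ/(RT) = -64700/(8.314 × 325) = -23.94478
Step 4: k = 4.15e+09 × exp(-23.94478)
Step 5: k = 4.15e+09 × 3.98946e-11 = 1.6556e-01 s⁻¹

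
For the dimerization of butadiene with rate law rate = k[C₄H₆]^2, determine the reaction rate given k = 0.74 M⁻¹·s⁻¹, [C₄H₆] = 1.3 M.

1.251 M/s

Step 1: Identify the rate law: rate = k[C₄H₆]^2
Step 2: Substitute values: rate = 0.74 × (1.3)^2
Step 3: Calculate: rate = 0.74 × 1.69 = 1.2506 M/s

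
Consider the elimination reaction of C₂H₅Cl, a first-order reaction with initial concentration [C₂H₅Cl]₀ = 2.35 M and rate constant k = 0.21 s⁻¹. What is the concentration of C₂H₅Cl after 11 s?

0.2333 M

Step 1: For a first-order reaction: [C₂H₅Cl] = [C₂H₅Cl]₀ × e^(-kt)
Step 2: [C₂H₅Cl] = 2.35 × e^(-0.21 × 11)
Step 3: [C₂H₅Cl] = 2.35 × e^(-2.31)
Step 4: [C₂H₅Cl] = 2.35 × 0.0992613 = 0.2333 M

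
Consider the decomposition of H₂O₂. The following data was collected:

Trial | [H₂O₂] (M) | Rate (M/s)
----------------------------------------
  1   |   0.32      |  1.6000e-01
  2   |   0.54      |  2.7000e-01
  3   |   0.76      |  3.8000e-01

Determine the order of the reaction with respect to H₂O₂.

first order (1)

Step 1: Compare trials to find order n where rate₂/rate₁ = ([H₂O₂]₂/[H₂O₂]₁)^n
Step 2: rate₂/rate₁ = 2.7000e-01/1.6000e-01 = 1.688
Step 3: [H₂O₂]₂/[H₂O₂]₁ = 0.54/0.32 = 1.688
Step 4: n = ln(1.688)/ln(1.688) = 1.00 ≈ 1
Step 5: The reaction is first order in H₂O₂.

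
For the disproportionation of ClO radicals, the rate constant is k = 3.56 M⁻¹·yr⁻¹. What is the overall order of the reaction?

second order (2)

Step 1: The units of k for an nth-order reaction are (concentration)^(1-n)·(time)⁻¹.
Step 2: Here k has units M⁻¹·yr⁻¹, so the concentration exponent is -1.
Step 3: 1 - n = -1 ⇒ n = 2. The reaction is second order.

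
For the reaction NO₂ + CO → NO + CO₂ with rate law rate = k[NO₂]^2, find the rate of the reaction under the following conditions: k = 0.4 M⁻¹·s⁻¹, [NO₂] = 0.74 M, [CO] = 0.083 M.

0.219 M/s

Step 1: The rate law is rate = k[NO₂]^2
Step 2: Note that the rate does not depend on [CO] (zero order in CO).
Step 3: rate = 0.4 × (0.74)^2 = 0.21904 M/s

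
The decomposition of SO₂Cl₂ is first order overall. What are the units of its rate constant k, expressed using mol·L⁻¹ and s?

s⁻¹

Step 1: For overall order n, rate = k × (concentration)^n.
Step 2: Rate has units mol·L⁻¹·s⁻¹; concentration term has units (mol·L⁻¹)^1.
Step 3: k = rate / (concentration)^n, so units of k = (mol·L⁻¹)^(1-1)·s⁻¹ = s⁻¹.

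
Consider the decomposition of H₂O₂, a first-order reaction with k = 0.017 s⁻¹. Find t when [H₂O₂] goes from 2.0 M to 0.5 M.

81.55 s

Step 1: For first-order: t = ln([H₂O₂]₀/[H₂O₂])/k
Step 2: t = ln(2.0/0.5)/0.017
Step 3: t = ln(4)/0.017
Step 4: t = 1.386/0.017 = 81.55 s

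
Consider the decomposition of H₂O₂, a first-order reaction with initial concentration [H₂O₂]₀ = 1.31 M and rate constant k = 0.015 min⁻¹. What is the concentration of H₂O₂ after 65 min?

0.4941 M

Step 1: For a first-order reaction: [H₂O₂] = [H₂O₂]₀ × e^(-kt)
Step 2: [H₂O₂] = 1.31 × e^(-0.015 × 65)
Step 3: [H₂O₂] = 1.31 × e^(-0.975)
Step 4: [H₂O₂] = 1.31 × 0.377192 = 0.4941 M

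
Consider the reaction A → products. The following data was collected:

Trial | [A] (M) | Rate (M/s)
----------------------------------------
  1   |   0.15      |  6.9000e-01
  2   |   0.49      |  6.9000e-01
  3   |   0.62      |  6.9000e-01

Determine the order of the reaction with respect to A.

zeroth order (0)

Step 1: Compare trials - when concentration changes, rate stays constant.
Step 2: rate₂/rate₁ = 6.9000e-01/6.9000e-01 = 1
Step 3: [A]₂/[A]₁ = 0.49/0.15 = 3.267
Step 4: Since rate ratio ≈ (conc ratio)^0, the reaction is zeroth order.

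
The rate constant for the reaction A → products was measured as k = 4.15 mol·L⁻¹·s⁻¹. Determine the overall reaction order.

zeroth order (0)

Step 1: The units of k for an nth-order reaction are (concentration)^(1-n)·(time)⁻¹.
Step 2: Here k has units mol·L⁻¹·s⁻¹, so the concentration exponent is 1.
Step 3: 1 - n = 1 ⇒ n = 0. The reaction is zeroth order.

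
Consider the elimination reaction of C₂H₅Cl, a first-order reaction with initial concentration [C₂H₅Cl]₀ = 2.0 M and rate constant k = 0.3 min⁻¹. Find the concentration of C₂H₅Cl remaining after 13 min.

0.04048 M

Step 1: For a first-order reaction: [C₂H₅Cl] = [C₂H₅Cl]₀ × e^(-kt)
Step 2: [C₂H₅Cl] = 2.0 × e^(-0.3 × 13)
Step 3: [C₂H₅Cl] = 2.0 × e^(-3.9)
Step 4: [C₂H₅Cl] = 2.0 × 0.0202419 = 0.04048 M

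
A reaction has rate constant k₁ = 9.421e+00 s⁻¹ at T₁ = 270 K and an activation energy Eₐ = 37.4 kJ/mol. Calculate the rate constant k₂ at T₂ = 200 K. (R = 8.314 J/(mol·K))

2.764e-02 s⁻¹

Step 1: Use the two-temperature Arrhenius form: ln(k₂/k₁) = -Eₐ/R × (1/T₂ - 1/T₁)
Step 2: Convert Eₐ to J/mol: 37.4 kJ/mol = 37400 J/mol
Step 3: 1/T₂ - 1/T₁ = 1/200 - 1/270 = 1.296296e-03 K⁻¹
Step 4: ln(k₂/k₁) = -37400/8.314 × 1.296296e-03 = -5.83131
Step 5: k₂ = k₁ × exp(-5.83131) = 9.421e+00 × 2.93423e-03 = 2.764e-02 s⁻¹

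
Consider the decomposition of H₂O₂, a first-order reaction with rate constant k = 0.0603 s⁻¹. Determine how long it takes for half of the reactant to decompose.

11.49 s

Step 1: For a first-order reaction, t₁/₂ = ln(2)/k
Step 2: t₁/₂ = ln(2)/0.0603
Step 3: t₁/₂ = 0.6931/0.0603 = 11.49 s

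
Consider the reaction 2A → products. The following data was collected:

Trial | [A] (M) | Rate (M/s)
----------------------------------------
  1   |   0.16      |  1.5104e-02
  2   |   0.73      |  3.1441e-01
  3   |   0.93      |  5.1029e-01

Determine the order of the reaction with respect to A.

second order (2)

Step 1: Compare trials to find order n where rate₂/rate₁ = ([A]₂/[A]₁)^n
Step 2: rate₂/rate₁ = 3.1441e-01/1.5104e-02 = 20.82
Step 3: [A]₂/[A]₁ = 0.73/0.16 = 4.562
Step 4: n = ln(20.82)/ln(4.562) = 2.00 ≈ 2
Step 5: The reaction is second order in A.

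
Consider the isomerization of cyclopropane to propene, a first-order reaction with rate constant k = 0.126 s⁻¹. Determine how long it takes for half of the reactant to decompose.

5.501 s

Step 1: For a first-order reaction, t₁/₂ = ln(2)/k
Step 2: t₁/₂ = ln(2)/0.126
Step 3: t₁/₂ = 0.6931/0.126 = 5.501 s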